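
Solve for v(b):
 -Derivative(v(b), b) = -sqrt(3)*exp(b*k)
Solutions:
 v(b) = C1 + sqrt(3)*exp(b*k)/k


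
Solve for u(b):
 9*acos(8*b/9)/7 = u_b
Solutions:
 u(b) = C1 + 9*b*acos(8*b/9)/7 - 9*sqrt(81 - 64*b^2)/56


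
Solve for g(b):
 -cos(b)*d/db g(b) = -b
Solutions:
 g(b) = C1 + Integral(b/cos(b), b)


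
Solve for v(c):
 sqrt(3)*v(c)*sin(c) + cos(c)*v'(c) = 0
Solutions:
 v(c) = C1*cos(c)^(sqrt(3))


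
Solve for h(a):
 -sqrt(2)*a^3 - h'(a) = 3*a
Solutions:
 h(a) = C1 - sqrt(2)*a^4/4 - 3*a^2/2


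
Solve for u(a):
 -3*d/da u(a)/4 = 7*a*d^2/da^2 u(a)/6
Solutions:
 u(a) = C1 + C2*a^(5/14)


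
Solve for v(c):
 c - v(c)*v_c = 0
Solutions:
 v(c) = -sqrt(C1 + c^2)
 v(c) = sqrt(C1 + c^2)


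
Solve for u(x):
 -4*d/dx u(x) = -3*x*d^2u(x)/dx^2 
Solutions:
 u(x) = C1 + C2*x^(7/3)


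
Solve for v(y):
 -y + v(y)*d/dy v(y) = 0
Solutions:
 v(y) = -sqrt(C1 + y^2)
 v(y) = sqrt(C1 + y^2)


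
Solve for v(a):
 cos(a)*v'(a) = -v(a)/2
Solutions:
 v(a) = C1*(sin(a) - 1)^(1/4)/(sin(a) + 1)^(1/4)


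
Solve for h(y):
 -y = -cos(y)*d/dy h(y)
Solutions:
 h(y) = C1 + Integral(y/cos(y), y)


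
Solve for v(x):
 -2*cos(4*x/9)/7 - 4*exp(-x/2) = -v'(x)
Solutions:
 v(x) = C1 + 9*sin(4*x/9)/14 - 8*exp(-x/2)


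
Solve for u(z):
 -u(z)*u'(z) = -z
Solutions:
 u(z) = -sqrt(C1 + z^2)
 u(z) = sqrt(C1 + z^2)


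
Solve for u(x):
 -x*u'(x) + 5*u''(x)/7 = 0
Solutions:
 u(x) = C1 + C2*erfi(sqrt(70)*x/10)


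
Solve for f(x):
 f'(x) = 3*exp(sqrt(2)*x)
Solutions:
 f(x) = C1 + 3*sqrt(2)*exp(sqrt(2)*x)/2


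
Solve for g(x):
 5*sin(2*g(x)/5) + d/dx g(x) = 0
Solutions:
 5*x + 5*log(cos(2*g(x)/5) - 1)/4 - 5*log(cos(2*g(x)/5) + 1)/4 = C1


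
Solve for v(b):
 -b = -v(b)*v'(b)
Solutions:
 v(b) = -sqrt(C1 + b^2)
 v(b) = sqrt(C1 + b^2)


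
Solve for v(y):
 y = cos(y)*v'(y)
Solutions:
 v(y) = C1 + Integral(y/cos(y), y)


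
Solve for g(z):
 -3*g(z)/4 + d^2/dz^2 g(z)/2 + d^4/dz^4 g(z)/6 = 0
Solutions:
 g(z) = C1*exp(-sqrt(6)*z*sqrt(-1 + sqrt(3))/2) + C2*exp(sqrt(6)*z*sqrt(-1 + sqrt(3))/2) + C3*sin(sqrt(6)*z*sqrt(1 + sqrt(3))/2) + C4*cos(sqrt(6)*z*sqrt(1 + sqrt(3))/2)


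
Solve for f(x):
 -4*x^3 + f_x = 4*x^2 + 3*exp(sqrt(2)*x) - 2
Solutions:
 f(x) = C1 + x^4 + 4*x^3/3 - 2*x + 3*sqrt(2)*exp(sqrt(2)*x)/2


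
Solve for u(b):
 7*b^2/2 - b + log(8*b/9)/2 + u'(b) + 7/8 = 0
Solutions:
 u(b) = C1 - 7*b^3/6 + b^2/2 - b*log(b)/2 - 3*b*log(2)/2 - 3*b/8 + b*log(3)


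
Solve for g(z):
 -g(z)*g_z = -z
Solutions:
 g(z) = -sqrt(C1 + z^2)
 g(z) = sqrt(C1 + z^2)


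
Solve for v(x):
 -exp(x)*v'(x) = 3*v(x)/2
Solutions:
 v(x) = C1*exp(3*exp(-x)/2)


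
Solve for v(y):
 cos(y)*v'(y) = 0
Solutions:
 v(y) = C1


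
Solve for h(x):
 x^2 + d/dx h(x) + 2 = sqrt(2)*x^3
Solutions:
 h(x) = C1 + sqrt(2)*x^4/4 - x^3/3 - 2*x


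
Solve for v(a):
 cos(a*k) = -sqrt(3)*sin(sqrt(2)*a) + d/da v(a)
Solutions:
 v(a) = C1 - sqrt(6)*cos(sqrt(2)*a)/2 + sin(a*k)/k


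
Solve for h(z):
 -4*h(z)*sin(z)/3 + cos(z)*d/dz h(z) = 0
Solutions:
 h(z) = C1/cos(z)^(4/3)


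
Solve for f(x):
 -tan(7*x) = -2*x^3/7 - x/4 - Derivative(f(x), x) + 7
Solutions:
 f(x) = C1 - x^4/14 - x^2/8 + 7*x - log(cos(7*x))/7


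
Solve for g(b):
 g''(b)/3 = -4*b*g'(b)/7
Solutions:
 g(b) = C1 + C2*erf(sqrt(42)*b/7)


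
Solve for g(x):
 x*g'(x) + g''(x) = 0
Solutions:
 g(x) = C1 + C2*erf(sqrt(2)*x/2)


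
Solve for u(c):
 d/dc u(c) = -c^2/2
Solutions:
 u(c) = C1 - c^3/6


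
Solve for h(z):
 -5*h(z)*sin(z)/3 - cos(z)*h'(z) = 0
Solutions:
 h(z) = C1*cos(z)^(5/3)


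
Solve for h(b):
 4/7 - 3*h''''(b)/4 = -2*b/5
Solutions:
 h(b) = C1 + C2*b + C3*b^2 + C4*b^3 + b^5/225 + 2*b^4/63


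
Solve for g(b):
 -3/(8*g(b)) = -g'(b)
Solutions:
 g(b) = -sqrt(C1 + 3*b)/2
 g(b) = sqrt(C1 + 3*b)/2


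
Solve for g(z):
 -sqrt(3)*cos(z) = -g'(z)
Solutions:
 g(z) = C1 + sqrt(3)*sin(z)


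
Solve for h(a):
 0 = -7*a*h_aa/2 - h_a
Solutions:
 h(a) = C1 + C2*a^(5/7)


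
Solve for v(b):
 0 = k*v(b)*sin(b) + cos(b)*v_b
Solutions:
 v(b) = C1*exp(k*log(cos(b)))


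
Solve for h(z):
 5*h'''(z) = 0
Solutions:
 h(z) = C1 + C2*z + C3*z^2


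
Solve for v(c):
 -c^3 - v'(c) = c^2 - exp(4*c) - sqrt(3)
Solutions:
 v(c) = C1 - c^4/4 - c^3/3 + sqrt(3)*c + exp(4*c)/4


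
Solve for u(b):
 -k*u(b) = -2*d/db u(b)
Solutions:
 u(b) = C1*exp(b*k/2)


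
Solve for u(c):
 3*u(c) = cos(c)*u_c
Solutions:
 u(c) = C1*(sin(c) + 1)^(3/2)/(sin(c) - 1)^(3/2)


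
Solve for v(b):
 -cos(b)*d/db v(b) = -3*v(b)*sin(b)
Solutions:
 v(b) = C1/cos(b)^3


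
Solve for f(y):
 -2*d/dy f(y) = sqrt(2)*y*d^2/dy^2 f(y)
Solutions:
 f(y) = C1 + C2*y^(1 - sqrt(2))


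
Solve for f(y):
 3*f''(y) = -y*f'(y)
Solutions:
 f(y) = C1 + C2*erf(sqrt(6)*y/6)


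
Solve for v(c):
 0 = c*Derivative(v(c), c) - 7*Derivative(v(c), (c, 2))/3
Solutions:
 v(c) = C1 + C2*erfi(sqrt(42)*c/14)


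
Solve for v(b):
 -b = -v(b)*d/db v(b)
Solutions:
 v(b) = -sqrt(C1 + b^2)
 v(b) = sqrt(C1 + b^2)


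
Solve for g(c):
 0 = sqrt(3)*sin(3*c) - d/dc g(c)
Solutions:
 g(c) = C1 - sqrt(3)*cos(3*c)/3


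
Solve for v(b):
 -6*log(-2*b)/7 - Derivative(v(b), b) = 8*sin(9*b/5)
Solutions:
 v(b) = C1 - 6*b*log(-b)/7 - 6*b*log(2)/7 + 6*b/7 + 40*cos(9*b/5)/9


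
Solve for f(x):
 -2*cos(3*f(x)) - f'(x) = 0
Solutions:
 f(x) = -asin((C1 + exp(12*x))/(C1 - exp(12*x)))/3 + pi/3
 f(x) = asin((C1 + exp(12*x))/(C1 - exp(12*x)))/3


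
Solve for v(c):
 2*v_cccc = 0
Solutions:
 v(c) = C1 + C2*c + C3*c^2 + C4*c^3


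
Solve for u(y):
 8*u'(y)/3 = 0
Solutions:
 u(y) = C1


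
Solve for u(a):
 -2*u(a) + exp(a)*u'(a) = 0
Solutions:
 u(a) = C1*exp(-2*exp(-a))


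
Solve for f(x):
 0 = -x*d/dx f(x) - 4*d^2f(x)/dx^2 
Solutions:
 f(x) = C1 + C2*erf(sqrt(2)*x/4)


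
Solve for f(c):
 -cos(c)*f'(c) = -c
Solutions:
 f(c) = C1 + Integral(c/cos(c), c)


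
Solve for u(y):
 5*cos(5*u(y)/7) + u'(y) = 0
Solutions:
 5*y - 7*log(sin(5*u(y)/7) - 1)/10 + 7*log(sin(5*u(y)/7) + 1)/10 = C1


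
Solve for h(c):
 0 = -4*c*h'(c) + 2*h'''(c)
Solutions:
 h(c) = C1 + Integral(C2*airyai(2^(1/3)*c) + C3*airybi(2^(1/3)*c), c)


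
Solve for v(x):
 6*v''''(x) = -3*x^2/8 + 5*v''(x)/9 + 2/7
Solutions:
 v(x) = C1 + C2*x + C3*exp(-sqrt(30)*x/18) + C4*exp(sqrt(30)*x/18) + 9*x^4/160 + 4923*x^2/700


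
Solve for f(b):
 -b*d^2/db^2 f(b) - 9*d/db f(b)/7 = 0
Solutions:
 f(b) = C1 + C2/b^(2/7)


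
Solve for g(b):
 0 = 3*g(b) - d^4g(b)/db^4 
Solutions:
 g(b) = C1*exp(-3^(1/4)*b) + C2*exp(3^(1/4)*b) + C3*sin(3^(1/4)*b) + C4*cos(3^(1/4)*b)


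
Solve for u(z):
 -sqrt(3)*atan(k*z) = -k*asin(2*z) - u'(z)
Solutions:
 u(z) = C1 - k*(z*asin(2*z) + sqrt(1 - 4*z^2)/2) + sqrt(3)*Piecewise((z*atan(k*z) - log(k^2*z^2 + 1)/(2*k), Ne(k, 0)), (0, True))


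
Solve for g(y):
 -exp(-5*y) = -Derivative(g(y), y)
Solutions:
 g(y) = C1 - exp(-5*y)/5


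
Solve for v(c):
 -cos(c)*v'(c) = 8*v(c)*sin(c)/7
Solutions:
 v(c) = C1*cos(c)^(8/7)


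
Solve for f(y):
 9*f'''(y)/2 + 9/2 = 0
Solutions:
 f(y) = C1 + C2*y + C3*y^2 - y^3/6


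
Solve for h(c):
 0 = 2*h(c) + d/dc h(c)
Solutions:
 h(c) = C1*exp(-2*c)


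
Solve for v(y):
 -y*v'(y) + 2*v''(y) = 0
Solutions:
 v(y) = C1 + C2*erfi(y/2)


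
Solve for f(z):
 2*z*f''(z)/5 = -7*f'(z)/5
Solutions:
 f(z) = C1 + C2/z^(5/2)


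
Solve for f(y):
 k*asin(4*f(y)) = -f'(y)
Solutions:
 Integral(1/asin(4*_y), (_y, f(y))) = C1 - k*y


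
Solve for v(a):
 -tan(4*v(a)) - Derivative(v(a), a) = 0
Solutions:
 v(a) = -asin(C1*exp(-4*a))/4 + pi/4
 v(a) = asin(C1*exp(-4*a))/4


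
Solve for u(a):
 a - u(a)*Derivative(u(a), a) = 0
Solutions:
 u(a) = -sqrt(C1 + a^2)
 u(a) = sqrt(C1 + a^2)


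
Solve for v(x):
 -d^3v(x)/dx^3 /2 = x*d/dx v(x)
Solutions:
 v(x) = C1 + Integral(C2*airyai(-2^(1/3)*x) + C3*airybi(-2^(1/3)*x), x)


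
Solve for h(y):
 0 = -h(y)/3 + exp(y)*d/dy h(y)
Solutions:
 h(y) = C1*exp(-exp(-y)/3)


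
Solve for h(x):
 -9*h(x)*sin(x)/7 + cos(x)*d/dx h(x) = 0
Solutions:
 h(x) = C1/cos(x)^(9/7)


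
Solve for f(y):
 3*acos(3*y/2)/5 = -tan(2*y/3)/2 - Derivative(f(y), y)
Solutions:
 f(y) = C1 - 3*y*acos(3*y/2)/5 + sqrt(4 - 9*y^2)/5 + 3*log(cos(2*y/3))/4


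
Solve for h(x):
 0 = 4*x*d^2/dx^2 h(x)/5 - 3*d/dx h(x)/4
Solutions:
 h(x) = C1 + C2*x^(31/16)


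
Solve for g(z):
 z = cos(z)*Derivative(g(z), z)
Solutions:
 g(z) = C1 + Integral(z/cos(z), z)


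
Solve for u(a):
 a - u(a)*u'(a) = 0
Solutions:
 u(a) = -sqrt(C1 + a^2)
 u(a) = sqrt(C1 + a^2)


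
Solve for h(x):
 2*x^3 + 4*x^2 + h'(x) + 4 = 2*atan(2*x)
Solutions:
 h(x) = C1 - x^4/2 - 4*x^3/3 + 2*x*atan(2*x) - 4*x - log(4*x^2 + 1)/2


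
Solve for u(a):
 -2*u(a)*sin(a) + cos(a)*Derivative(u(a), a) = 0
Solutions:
 u(a) = C1/cos(a)^2


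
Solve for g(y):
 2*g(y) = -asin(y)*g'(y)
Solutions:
 g(y) = C1*exp(-2*Integral(1/asin(y), y))


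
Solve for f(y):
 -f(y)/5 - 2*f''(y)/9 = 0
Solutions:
 f(y) = C1*sin(3*sqrt(10)*y/10) + C2*cos(3*sqrt(10)*y/10)


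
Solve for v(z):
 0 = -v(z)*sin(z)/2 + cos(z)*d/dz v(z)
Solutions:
 v(z) = C1/sqrt(cos(z))


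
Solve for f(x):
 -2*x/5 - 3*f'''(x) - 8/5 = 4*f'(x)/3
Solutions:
 f(x) = C1 + C2*sin(2*x/3) + C3*cos(2*x/3) - 3*x^2/20 - 6*x/5


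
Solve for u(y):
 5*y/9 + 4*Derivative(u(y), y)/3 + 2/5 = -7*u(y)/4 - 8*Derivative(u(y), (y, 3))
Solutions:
 u(y) = C1*exp(-y*(-(189 + sqrt(36233))^(1/3) + 8/(189 + sqrt(36233))^(1/3))/24)*sin(sqrt(3)*y*(8/(189 + sqrt(36233))^(1/3) + (189 + sqrt(36233))^(1/3))/24) + C2*exp(-y*(-(189 + sqrt(36233))^(1/3) + 8/(189 + sqrt(36233))^(1/3))/24)*cos(sqrt(3)*y*(8/(189 + sqrt(36233))^(1/3) + (189 + sqrt(36233))^(1/3))/24) + C3*exp(y*(-(189 + sqrt(36233))^(1/3) + 8/(189 + sqrt(36233))^(1/3))/12) - 20*y/63 + 88/6615


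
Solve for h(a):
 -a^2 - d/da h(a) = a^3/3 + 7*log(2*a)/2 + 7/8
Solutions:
 h(a) = C1 - a^4/12 - a^3/3 - 7*a*log(a)/2 - 7*a*log(2)/2 + 21*a/8


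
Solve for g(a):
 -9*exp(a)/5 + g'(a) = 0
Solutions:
 g(a) = C1 + 9*exp(a)/5


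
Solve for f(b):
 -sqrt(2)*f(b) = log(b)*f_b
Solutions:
 f(b) = C1*exp(-sqrt(2)*li(b))


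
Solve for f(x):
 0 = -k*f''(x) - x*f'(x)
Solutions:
 f(x) = C1 + C2*sqrt(k)*erf(sqrt(2)*x*sqrt(1/k)/2)


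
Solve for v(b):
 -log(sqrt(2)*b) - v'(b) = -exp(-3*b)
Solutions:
 v(b) = C1 - b*log(b) + b*(1 - log(2)/2) - exp(-3*b)/3


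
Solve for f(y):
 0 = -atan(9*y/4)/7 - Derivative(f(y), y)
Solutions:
 f(y) = C1 - y*atan(9*y/4)/7 + 2*log(81*y^2 + 16)/63


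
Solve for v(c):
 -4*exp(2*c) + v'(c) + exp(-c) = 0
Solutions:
 v(c) = C1 + 2*exp(2*c) + exp(-c)


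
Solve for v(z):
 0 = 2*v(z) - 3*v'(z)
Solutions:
 v(z) = C1*exp(2*z/3)


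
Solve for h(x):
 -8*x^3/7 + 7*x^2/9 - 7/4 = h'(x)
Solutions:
 h(x) = C1 - 2*x^4/7 + 7*x^3/27 - 7*x/4


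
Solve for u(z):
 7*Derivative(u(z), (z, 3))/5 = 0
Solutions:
 u(z) = C1 + C2*z + C3*z^2


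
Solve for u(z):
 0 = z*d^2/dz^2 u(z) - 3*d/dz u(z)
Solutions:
 u(z) = C1 + C2*z^4


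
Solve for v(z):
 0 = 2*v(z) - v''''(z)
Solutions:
 v(z) = C1*exp(-2^(1/4)*z) + C2*exp(2^(1/4)*z) + C3*sin(2^(1/4)*z) + C4*cos(2^(1/4)*z)


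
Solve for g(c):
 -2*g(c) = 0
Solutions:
 g(c) = 0


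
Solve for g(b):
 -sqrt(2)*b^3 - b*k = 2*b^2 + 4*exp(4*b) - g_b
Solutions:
 g(b) = C1 + sqrt(2)*b^4/4 + 2*b^3/3 + b^2*k/2 + exp(4*b)


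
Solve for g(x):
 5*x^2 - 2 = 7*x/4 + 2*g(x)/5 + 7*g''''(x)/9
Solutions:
 g(x) = 25*x^2/2 - 35*x/8 + (C1*sin(sqrt(3)*70^(3/4)*x/70) + C2*cos(sqrt(3)*70^(3/4)*x/70))*exp(-sqrt(3)*70^(3/4)*x/70) + (C3*sin(sqrt(3)*70^(3/4)*x/70) + C4*cos(sqrt(3)*70^(3/4)*x/70))*exp(sqrt(3)*70^(3/4)*x/70) - 5


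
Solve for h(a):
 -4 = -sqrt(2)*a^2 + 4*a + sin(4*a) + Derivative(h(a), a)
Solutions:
 h(a) = C1 + sqrt(2)*a^3/3 - 2*a^2 - 4*a + cos(4*a)/4


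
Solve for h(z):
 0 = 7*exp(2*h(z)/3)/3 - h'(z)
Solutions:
 h(z) = 3*log(-sqrt(-1/(C1 + 7*z))) - 3*log(2)/2 + 3*log(3)
 h(z) = 3*log(-1/(C1 + 7*z))/2 - 3*log(2)/2 + 3*log(3)


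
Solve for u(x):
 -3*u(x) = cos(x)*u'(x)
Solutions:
 u(x) = C1*(sin(x) - 1)^(3/2)/(sin(x) + 1)^(3/2)


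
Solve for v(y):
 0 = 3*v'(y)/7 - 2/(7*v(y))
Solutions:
 v(y) = -sqrt(C1 + 12*y)/3
 v(y) = sqrt(C1 + 12*y)/3


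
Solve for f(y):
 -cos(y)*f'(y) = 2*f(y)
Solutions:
 f(y) = C1*(sin(y) - 1)/(sin(y) + 1)


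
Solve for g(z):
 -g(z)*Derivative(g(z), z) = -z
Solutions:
 g(z) = -sqrt(C1 + z^2)
 g(z) = sqrt(C1 + z^2)


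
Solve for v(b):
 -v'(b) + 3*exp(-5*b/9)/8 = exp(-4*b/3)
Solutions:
 v(b) = C1 + 3*exp(-4*b/3)/4 - 27*exp(-5*b/9)/40


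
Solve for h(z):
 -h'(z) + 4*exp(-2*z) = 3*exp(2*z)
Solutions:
 h(z) = C1 - 3*exp(2*z)/2 - 2*exp(-2*z)


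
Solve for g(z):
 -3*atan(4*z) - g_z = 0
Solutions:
 g(z) = C1 - 3*z*atan(4*z) + 3*log(16*z^2 + 1)/8


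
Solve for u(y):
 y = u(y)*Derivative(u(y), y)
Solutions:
 u(y) = -sqrt(C1 + y^2)
 u(y) = sqrt(C1 + y^2)


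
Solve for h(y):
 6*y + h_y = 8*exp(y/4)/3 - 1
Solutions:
 h(y) = C1 - 3*y^2 - y + 32*exp(y/4)/3


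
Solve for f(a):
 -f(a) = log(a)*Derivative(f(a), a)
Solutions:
 f(a) = C1*exp(-li(a))


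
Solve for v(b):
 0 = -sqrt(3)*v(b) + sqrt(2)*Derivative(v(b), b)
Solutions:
 v(b) = C1*exp(sqrt(6)*b/2)


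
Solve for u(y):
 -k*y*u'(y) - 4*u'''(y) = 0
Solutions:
 u(y) = C1 + Integral(C2*airyai(2^(1/3)*y*(-k)^(1/3)/2) + C3*airybi(2^(1/3)*y*(-k)^(1/3)/2), y)


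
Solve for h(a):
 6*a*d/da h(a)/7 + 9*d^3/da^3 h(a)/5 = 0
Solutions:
 h(a) = C1 + Integral(C2*airyai(-10^(1/3)*21^(2/3)*a/21) + C3*airybi(-10^(1/3)*21^(2/3)*a/21), a)


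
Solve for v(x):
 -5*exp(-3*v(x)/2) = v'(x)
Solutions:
 v(x) = 2*log(C1 - 15*x/2)/3
 v(x) = 2*log(2^(2/3)*(-3^(1/3) - 3^(5/6)*I)*(C1 - 5*x)^(1/3)/4)
 v(x) = 2*log(2^(2/3)*(-3^(1/3) + 3^(5/6)*I)*(C1 - 5*x)^(1/3)/4)


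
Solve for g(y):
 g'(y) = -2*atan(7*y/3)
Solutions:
 g(y) = C1 - 2*y*atan(7*y/3) + 3*log(49*y^2 + 9)/7


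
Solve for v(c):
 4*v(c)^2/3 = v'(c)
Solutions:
 v(c) = -3/(C1 + 4*c)


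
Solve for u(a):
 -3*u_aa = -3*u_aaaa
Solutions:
 u(a) = C1 + C2*a + C3*exp(-a) + C4*exp(a)


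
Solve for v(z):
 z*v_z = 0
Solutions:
 v(z) = C1


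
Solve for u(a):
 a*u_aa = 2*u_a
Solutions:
 u(a) = C1 + C2*a^3


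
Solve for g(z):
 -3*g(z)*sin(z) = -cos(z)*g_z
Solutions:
 g(z) = C1/cos(z)^3


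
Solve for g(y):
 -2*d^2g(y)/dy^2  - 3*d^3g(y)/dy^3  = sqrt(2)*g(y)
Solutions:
 g(y) = C1*exp(y*(-8 + 8*2^(1/3)/(16 + 243*sqrt(2) + sqrt(-256 + (16 + 243*sqrt(2))^2))^(1/3) + 2^(2/3)*(16 + 243*sqrt(2) + sqrt(-256 + (16 + 243*sqrt(2))^2))^(1/3))/36)*sin(2^(1/3)*sqrt(3)*y*(-2^(1/3)*(16 + 243*sqrt(2) + 27*sqrt(-256/729 + (16/27 + 9*sqrt(2))^2))^(1/3) + 8/(16 + 243*sqrt(2) + 27*sqrt(-256/729 + (16/27 + 9*sqrt(2))^2))^(1/3))/36) + C2*exp(y*(-8 + 8*2^(1/3)/(16 + 243*sqrt(2) + sqrt(-256 + (16 + 243*sqrt(2))^2))^(1/3) + 2^(2/3)*(16 + 243*sqrt(2) + sqrt(-256 + (16 + 243*sqrt(2))^2))^(1/3))/36)*cos(2^(1/3)*sqrt(3)*y*(-2^(1/3)*(16 + 243*sqrt(2) + 27*sqrt(-256/729 + (16/27 + 9*sqrt(2))^2))^(1/3) + 8/(16 + 243*sqrt(2) + 27*sqrt(-256/729 + (16/27 + 9*sqrt(2))^2))^(1/3))/36) + C3*exp(-y*(8*2^(1/3)/(16 + 243*sqrt(2) + sqrt(-256 + (16 + 243*sqrt(2))^2))^(1/3) + 4 + 2^(2/3)*(16 + 243*sqrt(2) + sqrt(-256 + (16 + 243*sqrt(2))^2))^(1/3))/18)


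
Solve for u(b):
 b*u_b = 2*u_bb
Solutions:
 u(b) = C1 + C2*erfi(b/2)


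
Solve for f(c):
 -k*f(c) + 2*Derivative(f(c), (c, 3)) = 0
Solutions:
 f(c) = C1*exp(2^(2/3)*c*k^(1/3)/2) + C2*exp(2^(2/3)*c*k^(1/3)*(-1 + sqrt(3)*I)/4) + C3*exp(-2^(2/3)*c*k^(1/3)*(1 + sqrt(3)*I)/4)


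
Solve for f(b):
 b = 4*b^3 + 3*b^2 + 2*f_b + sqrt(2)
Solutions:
 f(b) = C1 - b^4/2 - b^3/2 + b^2/4 - sqrt(2)*b/2


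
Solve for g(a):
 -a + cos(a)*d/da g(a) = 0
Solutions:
 g(a) = C1 + Integral(a/cos(a), a)


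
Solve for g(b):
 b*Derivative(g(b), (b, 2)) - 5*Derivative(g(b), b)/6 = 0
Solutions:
 g(b) = C1 + C2*b^(11/6)


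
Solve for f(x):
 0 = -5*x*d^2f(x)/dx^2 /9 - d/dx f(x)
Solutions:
 f(x) = C1 + C2/x^(4/5)


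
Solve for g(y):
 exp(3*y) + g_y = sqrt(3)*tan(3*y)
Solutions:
 g(y) = C1 - exp(3*y)/3 - sqrt(3)*log(cos(3*y))/3


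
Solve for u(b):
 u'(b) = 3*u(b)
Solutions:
 u(b) = C1*exp(3*b)


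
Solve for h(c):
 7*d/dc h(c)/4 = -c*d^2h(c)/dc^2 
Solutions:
 h(c) = C1 + C2/c^(3/4)


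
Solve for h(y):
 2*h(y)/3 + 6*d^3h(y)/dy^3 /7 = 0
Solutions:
 h(y) = C3*exp(-21^(1/3)*y/3) + (C1*sin(3^(5/6)*7^(1/3)*y/6) + C2*cos(3^(5/6)*7^(1/3)*y/6))*exp(21^(1/3)*y/6)


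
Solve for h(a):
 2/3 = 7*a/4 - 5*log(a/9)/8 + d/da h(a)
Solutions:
 h(a) = C1 - 7*a^2/8 + 5*a*log(a)/8 - 5*a*log(3)/4 + a/24


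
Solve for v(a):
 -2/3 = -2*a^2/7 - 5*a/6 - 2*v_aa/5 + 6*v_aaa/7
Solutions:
 v(a) = C1 + C2*a + C3*exp(7*a/15) - 5*a^4/84 - 3025*a^3/3528 - 38515*a^2/8232


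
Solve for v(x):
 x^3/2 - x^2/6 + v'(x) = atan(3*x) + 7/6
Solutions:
 v(x) = C1 - x^4/8 + x^3/18 + x*atan(3*x) + 7*x/6 - log(9*x^2 + 1)/6


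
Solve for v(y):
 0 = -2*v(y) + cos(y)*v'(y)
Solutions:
 v(y) = C1*(sin(y) + 1)/(sin(y) - 1)


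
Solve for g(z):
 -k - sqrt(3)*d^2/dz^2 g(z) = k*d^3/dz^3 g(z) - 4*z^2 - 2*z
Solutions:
 g(z) = C1 + C2*z + C3*exp(-sqrt(3)*z/k) + k*z^2*(8*sqrt(3)*k - 6 - 3*sqrt(3))/18 + sqrt(3)*z^4/9 + z^3*(-4*k + sqrt(3))/9


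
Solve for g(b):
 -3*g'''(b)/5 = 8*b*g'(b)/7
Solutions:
 g(b) = C1 + Integral(C2*airyai(-2*21^(2/3)*5^(1/3)*b/21) + C3*airybi(-2*21^(2/3)*5^(1/3)*b/21), b)


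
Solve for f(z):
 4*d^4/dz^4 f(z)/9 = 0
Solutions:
 f(z) = C1 + C2*z + C3*z^2 + C4*z^3


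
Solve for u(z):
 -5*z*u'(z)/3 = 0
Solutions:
 u(z) = C1


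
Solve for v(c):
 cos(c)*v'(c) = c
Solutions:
 v(c) = C1 + Integral(c/cos(c), c)


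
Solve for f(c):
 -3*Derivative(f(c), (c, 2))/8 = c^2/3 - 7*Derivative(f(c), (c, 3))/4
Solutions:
 f(c) = C1 + C2*c + C3*exp(3*c/14) - 2*c^4/27 - 112*c^3/81 - 1568*c^2/81


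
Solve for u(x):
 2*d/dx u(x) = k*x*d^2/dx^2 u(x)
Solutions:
 u(x) = C1 + x^(((re(k) + 2)*re(k) + im(k)^2)/(re(k)^2 + im(k)^2))*(C2*sin(2*log(x)*Abs(im(k))/(re(k)^2 + im(k)^2)) + C3*cos(2*log(x)*im(k)/(re(k)^2 + im(k)^2)))


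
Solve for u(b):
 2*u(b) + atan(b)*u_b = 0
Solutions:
 u(b) = C1*exp(-2*Integral(1/atan(b), b))


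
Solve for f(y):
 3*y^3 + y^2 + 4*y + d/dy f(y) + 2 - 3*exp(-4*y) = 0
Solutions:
 f(y) = C1 - 3*y^4/4 - y^3/3 - 2*y^2 - 2*y - 3*exp(-4*y)/4


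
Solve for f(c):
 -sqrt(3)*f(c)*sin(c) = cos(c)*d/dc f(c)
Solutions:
 f(c) = C1*cos(c)^(sqrt(3))


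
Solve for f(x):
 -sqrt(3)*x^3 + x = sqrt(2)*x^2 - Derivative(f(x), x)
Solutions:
 f(x) = C1 + sqrt(3)*x^4/4 + sqrt(2)*x^3/3 - x^2/2


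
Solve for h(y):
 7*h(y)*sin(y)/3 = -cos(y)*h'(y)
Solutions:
 h(y) = C1*cos(y)^(7/3)


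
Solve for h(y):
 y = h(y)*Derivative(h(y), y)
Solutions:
 h(y) = -sqrt(C1 + y^2)
 h(y) = sqrt(C1 + y^2)


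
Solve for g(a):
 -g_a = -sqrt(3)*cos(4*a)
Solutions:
 g(a) = C1 + sqrt(3)*sin(4*a)/4


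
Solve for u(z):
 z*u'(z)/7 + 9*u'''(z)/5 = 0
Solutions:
 u(z) = C1 + Integral(C2*airyai(-735^(1/3)*z/21) + C3*airybi(-735^(1/3)*z/21), z)


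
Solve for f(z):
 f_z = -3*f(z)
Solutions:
 f(z) = C1*exp(-3*z)


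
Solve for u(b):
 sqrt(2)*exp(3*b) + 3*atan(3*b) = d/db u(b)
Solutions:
 u(b) = C1 + 3*b*atan(3*b) + sqrt(2)*exp(3*b)/3 - log(9*b^2 + 1)/2


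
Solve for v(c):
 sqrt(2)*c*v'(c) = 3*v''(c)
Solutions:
 v(c) = C1 + C2*erfi(2^(3/4)*sqrt(3)*c/6)


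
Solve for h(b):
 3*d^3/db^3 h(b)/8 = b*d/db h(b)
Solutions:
 h(b) = C1 + Integral(C2*airyai(2*3^(2/3)*b/3) + C3*airybi(2*3^(2/3)*b/3), b)


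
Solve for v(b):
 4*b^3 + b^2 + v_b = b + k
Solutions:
 v(b) = C1 - b^4 - b^3/3 + b^2/2 + b*k


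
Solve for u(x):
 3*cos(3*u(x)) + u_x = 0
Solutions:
 u(x) = -asin((C1 + exp(18*x))/(C1 - exp(18*x)))/3 + pi/3
 u(x) = asin((C1 + exp(18*x))/(C1 - exp(18*x)))/3


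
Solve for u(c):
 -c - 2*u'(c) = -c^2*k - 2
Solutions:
 u(c) = C1 + c^3*k/6 - c^2/4 + c


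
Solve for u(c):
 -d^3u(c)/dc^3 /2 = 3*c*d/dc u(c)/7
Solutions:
 u(c) = C1 + Integral(C2*airyai(-6^(1/3)*7^(2/3)*c/7) + C3*airybi(-6^(1/3)*7^(2/3)*c/7), c)


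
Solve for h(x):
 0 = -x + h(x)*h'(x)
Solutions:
 h(x) = -sqrt(C1 + x^2)
 h(x) = sqrt(C1 + x^2)


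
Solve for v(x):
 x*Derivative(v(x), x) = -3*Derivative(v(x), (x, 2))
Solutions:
 v(x) = C1 + C2*erf(sqrt(6)*x/6)


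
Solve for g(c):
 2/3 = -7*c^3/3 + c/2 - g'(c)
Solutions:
 g(c) = C1 - 7*c^4/12 + c^2/4 - 2*c/3


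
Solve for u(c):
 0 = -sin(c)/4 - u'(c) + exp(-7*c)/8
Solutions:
 u(c) = C1 + cos(c)/4 - exp(-7*c)/56


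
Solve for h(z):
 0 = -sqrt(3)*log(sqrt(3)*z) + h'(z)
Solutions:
 h(z) = C1 + sqrt(3)*z*log(z) - sqrt(3)*z + sqrt(3)*z*log(3)/2


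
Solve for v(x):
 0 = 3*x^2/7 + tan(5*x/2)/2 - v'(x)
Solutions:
 v(x) = C1 + x^3/7 - log(cos(5*x/2))/5


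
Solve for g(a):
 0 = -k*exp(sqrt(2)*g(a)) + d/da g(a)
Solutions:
 g(a) = sqrt(2)*(2*log(-1/(C1 + a*k)) - log(2))/4


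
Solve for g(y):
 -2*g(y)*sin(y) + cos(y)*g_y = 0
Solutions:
 g(y) = C1/cos(y)^2


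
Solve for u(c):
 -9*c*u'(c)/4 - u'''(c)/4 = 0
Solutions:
 u(c) = C1 + Integral(C2*airyai(-3^(2/3)*c) + C3*airybi(-3^(2/3)*c), c)


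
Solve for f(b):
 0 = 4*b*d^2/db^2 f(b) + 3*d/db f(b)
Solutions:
 f(b) = C1 + C2*b^(1/4)


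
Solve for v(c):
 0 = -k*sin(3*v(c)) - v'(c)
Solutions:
 v(c) = -acos((-C1 - exp(6*c*k))/(C1 - exp(6*c*k)))/3 + 2*pi/3
 v(c) = acos((-C1 - exp(6*c*k))/(C1 - exp(6*c*k)))/3


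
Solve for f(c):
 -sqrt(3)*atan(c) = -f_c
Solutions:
 f(c) = C1 + sqrt(3)*(c*atan(c) - log(c^2 + 1)/2)


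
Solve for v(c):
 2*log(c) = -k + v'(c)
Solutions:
 v(c) = C1 + c*k + 2*c*log(c) - 2*c


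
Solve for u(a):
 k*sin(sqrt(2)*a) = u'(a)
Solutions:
 u(a) = C1 - sqrt(2)*k*cos(sqrt(2)*a)/2


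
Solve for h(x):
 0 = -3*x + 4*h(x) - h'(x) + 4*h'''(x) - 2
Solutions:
 h(x) = C1*exp(3^(1/3)*x*(3^(1/3)/(sqrt(1293) + 36)^(1/3) + (sqrt(1293) + 36)^(1/3))/12)*sin(3^(1/6)*x*(-3^(2/3)*(sqrt(1293) + 36)^(1/3) + 3/(sqrt(1293) + 36)^(1/3))/12) + C2*exp(3^(1/3)*x*(3^(1/3)/(sqrt(1293) + 36)^(1/3) + (sqrt(1293) + 36)^(1/3))/12)*cos(3^(1/6)*x*(-3^(2/3)*(sqrt(1293) + 36)^(1/3) + 3/(sqrt(1293) + 36)^(1/3))/12) + C3*exp(-3^(1/3)*x*(3^(1/3)/(sqrt(1293) + 36)^(1/3) + (sqrt(1293) + 36)^(1/3))/6) + 3*x/4 + 11/16


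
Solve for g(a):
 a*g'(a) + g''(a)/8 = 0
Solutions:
 g(a) = C1 + C2*erf(2*a)


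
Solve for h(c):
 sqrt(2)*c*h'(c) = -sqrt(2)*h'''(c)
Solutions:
 h(c) = C1 + Integral(C2*airyai(-c) + C3*airybi(-c), c)


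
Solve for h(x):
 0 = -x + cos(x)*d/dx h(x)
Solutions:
 h(x) = C1 + Integral(x/cos(x), x)


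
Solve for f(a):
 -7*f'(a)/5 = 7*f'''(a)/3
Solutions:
 f(a) = C1 + C2*sin(sqrt(15)*a/5) + C3*cos(sqrt(15)*a/5)


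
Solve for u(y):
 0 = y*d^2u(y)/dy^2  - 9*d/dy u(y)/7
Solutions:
 u(y) = C1 + C2*y^(16/7)


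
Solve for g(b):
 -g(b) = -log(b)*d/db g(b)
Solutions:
 g(b) = C1*exp(li(b))


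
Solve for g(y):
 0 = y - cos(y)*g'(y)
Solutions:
 g(y) = C1 + Integral(y/cos(y), y)


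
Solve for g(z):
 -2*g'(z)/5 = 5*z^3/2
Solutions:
 g(z) = C1 - 25*z^4/16


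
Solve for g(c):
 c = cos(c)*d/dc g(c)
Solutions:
 g(c) = C1 + Integral(c/cos(c), c)


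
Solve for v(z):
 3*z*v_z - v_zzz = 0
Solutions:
 v(z) = C1 + Integral(C2*airyai(3^(1/3)*z) + C3*airybi(3^(1/3)*z), z)


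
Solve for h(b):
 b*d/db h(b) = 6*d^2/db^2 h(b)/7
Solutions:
 h(b) = C1 + C2*erfi(sqrt(21)*b/6)


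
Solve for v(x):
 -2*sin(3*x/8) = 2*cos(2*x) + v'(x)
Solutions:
 v(x) = C1 - sin(2*x) + 16*cos(3*x/8)/3


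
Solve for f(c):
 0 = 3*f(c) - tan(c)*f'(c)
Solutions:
 f(c) = C1*sin(c)^3


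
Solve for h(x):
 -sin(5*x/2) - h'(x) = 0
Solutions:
 h(x) = C1 + 2*cos(5*x/2)/5


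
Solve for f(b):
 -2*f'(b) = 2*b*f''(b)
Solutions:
 f(b) = C1 + C2*log(b)


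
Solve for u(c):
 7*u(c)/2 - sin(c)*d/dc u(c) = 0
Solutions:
 u(c) = C1*(cos(c) - 1)^(7/4)/(cos(c) + 1)^(7/4)


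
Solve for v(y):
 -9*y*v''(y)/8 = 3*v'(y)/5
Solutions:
 v(y) = C1 + C2*y^(7/15)


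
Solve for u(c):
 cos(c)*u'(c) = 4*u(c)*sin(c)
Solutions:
 u(c) = C1/cos(c)^4


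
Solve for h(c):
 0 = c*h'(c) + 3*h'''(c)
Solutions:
 h(c) = C1 + Integral(C2*airyai(-3^(2/3)*c/3) + C3*airybi(-3^(2/3)*c/3), c)


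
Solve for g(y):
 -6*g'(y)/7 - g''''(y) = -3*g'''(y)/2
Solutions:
 g(y) = C1 + C2*exp(y*(7*7^(1/3)/(4*sqrt(15) + 17)^(1/3) + 7^(2/3)*(4*sqrt(15) + 17)^(1/3) + 14)/28)*sin(sqrt(3)*7^(1/3)*y*(-7^(1/3)*(4*sqrt(15) + 17)^(1/3) + 7/(4*sqrt(15) + 17)^(1/3))/28) + C3*exp(y*(7*7^(1/3)/(4*sqrt(15) + 17)^(1/3) + 7^(2/3)*(4*sqrt(15) + 17)^(1/3) + 14)/28)*cos(sqrt(3)*7^(1/3)*y*(-7^(1/3)*(4*sqrt(15) + 17)^(1/3) + 7/(4*sqrt(15) + 17)^(1/3))/28) + C4*exp(y*(-7^(2/3)*(4*sqrt(15) + 17)^(1/3) - 7*7^(1/3)/(4*sqrt(15) + 17)^(1/3) + 7)/14)


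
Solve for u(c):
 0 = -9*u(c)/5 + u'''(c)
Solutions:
 u(c) = C3*exp(15^(2/3)*c/5) + (C1*sin(3*3^(1/6)*5^(2/3)*c/10) + C2*cos(3*3^(1/6)*5^(2/3)*c/10))*exp(-15^(2/3)*c/10)


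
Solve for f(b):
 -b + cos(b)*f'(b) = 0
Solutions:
 f(b) = C1 + Integral(b/cos(b), b)


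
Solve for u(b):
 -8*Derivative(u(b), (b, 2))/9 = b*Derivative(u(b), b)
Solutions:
 u(b) = C1 + C2*erf(3*b/4)


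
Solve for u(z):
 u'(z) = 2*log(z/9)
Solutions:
 u(z) = C1 + 2*z*log(z) - z*log(81) - 2*z


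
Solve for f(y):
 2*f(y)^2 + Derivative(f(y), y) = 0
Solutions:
 f(y) = 1/(C1 + 2*y)


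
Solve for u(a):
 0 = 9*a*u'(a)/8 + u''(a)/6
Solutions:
 u(a) = C1 + C2*erf(3*sqrt(6)*a/4)


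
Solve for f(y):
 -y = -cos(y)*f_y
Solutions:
 f(y) = C1 + Integral(y/cos(y), y)


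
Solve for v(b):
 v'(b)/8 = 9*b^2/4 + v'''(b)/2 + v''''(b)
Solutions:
 v(b) = C1 + C2*exp(-b*(2*2^(1/3)/(3*sqrt(69) + 25)^(1/3) + 4 + 2^(2/3)*(3*sqrt(69) + 25)^(1/3))/24)*sin(2^(1/3)*sqrt(3)*b*(-2^(1/3)*(3*sqrt(69) + 25)^(1/3) + 2/(3*sqrt(69) + 25)^(1/3))/24) + C3*exp(-b*(2*2^(1/3)/(3*sqrt(69) + 25)^(1/3) + 4 + 2^(2/3)*(3*sqrt(69) + 25)^(1/3))/24)*cos(2^(1/3)*sqrt(3)*b*(-2^(1/3)*(3*sqrt(69) + 25)^(1/3) + 2/(3*sqrt(69) + 25)^(1/3))/24) + C4*exp(b*(-2 + 2*2^(1/3)/(3*sqrt(69) + 25)^(1/3) + 2^(2/3)*(3*sqrt(69) + 25)^(1/3))/12) + 6*b^3 + 144*b


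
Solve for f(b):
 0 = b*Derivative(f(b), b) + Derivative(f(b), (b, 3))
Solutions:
 f(b) = C1 + Integral(C2*airyai(-b) + C3*airybi(-b), b)


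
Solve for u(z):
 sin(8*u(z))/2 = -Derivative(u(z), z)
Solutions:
 u(z) = -acos((-C1 - exp(8*z))/(C1 - exp(8*z)))/8 + pi/4
 u(z) = acos((-C1 - exp(8*z))/(C1 - exp(8*z)))/8


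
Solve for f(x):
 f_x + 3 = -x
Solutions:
 f(x) = C1 - x^2/2 - 3*x


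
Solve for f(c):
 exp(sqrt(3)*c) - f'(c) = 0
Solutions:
 f(c) = C1 + sqrt(3)*exp(sqrt(3)*c)/3


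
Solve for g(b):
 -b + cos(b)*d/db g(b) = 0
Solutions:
 g(b) = C1 + Integral(b/cos(b), b)


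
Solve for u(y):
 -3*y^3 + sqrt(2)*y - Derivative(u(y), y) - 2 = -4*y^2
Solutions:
 u(y) = C1 - 3*y^4/4 + 4*y^3/3 + sqrt(2)*y^2/2 - 2*y


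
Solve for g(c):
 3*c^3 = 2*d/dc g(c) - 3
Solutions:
 g(c) = C1 + 3*c^4/8 + 3*c/2


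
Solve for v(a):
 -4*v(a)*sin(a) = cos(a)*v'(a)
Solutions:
 v(a) = C1*cos(a)^4


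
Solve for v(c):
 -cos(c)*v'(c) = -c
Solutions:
 v(c) = C1 + Integral(c/cos(c), c)


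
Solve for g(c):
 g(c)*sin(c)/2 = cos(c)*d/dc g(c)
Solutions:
 g(c) = C1/sqrt(cos(c))


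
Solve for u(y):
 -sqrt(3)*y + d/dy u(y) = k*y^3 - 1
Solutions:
 u(y) = C1 + k*y^4/4 + sqrt(3)*y^2/2 - y


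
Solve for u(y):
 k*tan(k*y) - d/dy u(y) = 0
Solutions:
 u(y) = C1 + k*Piecewise((-log(cos(k*y))/k, Ne(k, 0)), (0, True))


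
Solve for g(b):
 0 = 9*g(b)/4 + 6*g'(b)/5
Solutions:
 g(b) = C1*exp(-15*b/8)


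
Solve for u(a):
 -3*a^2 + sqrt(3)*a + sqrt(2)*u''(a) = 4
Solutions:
 u(a) = C1 + C2*a + sqrt(2)*a^4/8 - sqrt(6)*a^3/12 + sqrt(2)*a^2


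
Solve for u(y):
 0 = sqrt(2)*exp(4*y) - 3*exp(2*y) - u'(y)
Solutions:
 u(y) = C1 + sqrt(2)*exp(4*y)/4 - 3*exp(2*y)/2


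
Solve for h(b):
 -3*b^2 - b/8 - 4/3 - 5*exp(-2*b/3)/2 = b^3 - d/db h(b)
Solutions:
 h(b) = C1 + b^4/4 + b^3 + b^2/16 + 4*b/3 - 15*exp(-2*b/3)/4


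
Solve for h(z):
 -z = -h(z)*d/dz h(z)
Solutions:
 h(z) = -sqrt(C1 + z^2)
 h(z) = sqrt(C1 + z^2)


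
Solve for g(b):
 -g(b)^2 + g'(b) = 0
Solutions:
 g(b) = -1/(C1 + b)


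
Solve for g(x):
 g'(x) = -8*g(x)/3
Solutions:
 g(x) = C1*exp(-8*x/3)


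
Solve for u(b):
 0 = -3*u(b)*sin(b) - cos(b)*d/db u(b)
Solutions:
 u(b) = C1*cos(b)^3


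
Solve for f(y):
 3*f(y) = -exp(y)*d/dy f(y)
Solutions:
 f(y) = C1*exp(3*exp(-y))


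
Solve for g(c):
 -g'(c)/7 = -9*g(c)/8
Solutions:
 g(c) = C1*exp(63*c/8)


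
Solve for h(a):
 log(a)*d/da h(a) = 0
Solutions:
 h(a) = C1


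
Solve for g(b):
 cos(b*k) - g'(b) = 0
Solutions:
 g(b) = C1 + sin(b*k)/k


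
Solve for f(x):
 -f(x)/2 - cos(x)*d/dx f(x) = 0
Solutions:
 f(x) = C1*(sin(x) - 1)^(1/4)/(sin(x) + 1)^(1/4)


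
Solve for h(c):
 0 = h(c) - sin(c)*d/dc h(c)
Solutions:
 h(c) = C1*sqrt(cos(c) - 1)/sqrt(cos(c) + 1)


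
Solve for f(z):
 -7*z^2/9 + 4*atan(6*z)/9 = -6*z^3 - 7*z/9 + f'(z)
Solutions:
 f(z) = C1 + 3*z^4/2 - 7*z^3/27 + 7*z^2/18 + 4*z*atan(6*z)/9 - log(36*z^2 + 1)/27


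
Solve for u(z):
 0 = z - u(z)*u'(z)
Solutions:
 u(z) = -sqrt(C1 + z^2)
 u(z) = sqrt(C1 + z^2)


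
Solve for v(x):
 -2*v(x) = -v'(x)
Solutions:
 v(x) = C1*exp(2*x)


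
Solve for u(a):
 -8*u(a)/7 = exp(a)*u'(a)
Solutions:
 u(a) = C1*exp(8*exp(-a)/7)


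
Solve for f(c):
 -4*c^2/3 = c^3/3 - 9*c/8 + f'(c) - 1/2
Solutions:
 f(c) = C1 - c^4/12 - 4*c^3/9 + 9*c^2/16 + c/2


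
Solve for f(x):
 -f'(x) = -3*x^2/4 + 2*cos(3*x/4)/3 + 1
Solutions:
 f(x) = C1 + x^3/4 - x - 8*sin(3*x/4)/9


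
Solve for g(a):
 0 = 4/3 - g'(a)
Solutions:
 g(a) = C1 + 4*a/3


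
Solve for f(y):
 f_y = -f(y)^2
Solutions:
 f(y) = 1/(C1 + y)


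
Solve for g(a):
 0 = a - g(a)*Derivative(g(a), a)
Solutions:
 g(a) = -sqrt(C1 + a^2)
 g(a) = sqrt(C1 + a^2)


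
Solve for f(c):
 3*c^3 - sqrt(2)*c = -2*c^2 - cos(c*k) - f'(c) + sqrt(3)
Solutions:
 f(c) = C1 - 3*c^4/4 - 2*c^3/3 + sqrt(2)*c^2/2 + sqrt(3)*c - sin(c*k)/k


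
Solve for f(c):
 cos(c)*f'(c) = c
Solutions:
 f(c) = C1 + Integral(c/cos(c), c)


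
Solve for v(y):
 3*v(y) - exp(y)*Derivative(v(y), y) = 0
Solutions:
 v(y) = C1*exp(-3*exp(-y))


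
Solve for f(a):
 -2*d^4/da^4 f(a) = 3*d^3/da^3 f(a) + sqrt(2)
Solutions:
 f(a) = C1 + C2*a + C3*a^2 + C4*exp(-3*a/2) - sqrt(2)*a^3/18


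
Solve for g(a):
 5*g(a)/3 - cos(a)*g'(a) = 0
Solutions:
 g(a) = C1*(sin(a) + 1)^(5/6)/(sin(a) - 1)^(5/6)


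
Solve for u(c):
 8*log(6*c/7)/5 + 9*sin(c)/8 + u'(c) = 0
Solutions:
 u(c) = C1 - 8*c*log(c)/5 - 8*c*log(6)/5 + 8*c/5 + 8*c*log(7)/5 + 9*cos(c)/8


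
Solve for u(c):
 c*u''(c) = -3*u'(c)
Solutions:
 u(c) = C1 + C2/c^2


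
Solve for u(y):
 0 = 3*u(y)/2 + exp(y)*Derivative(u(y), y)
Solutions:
 u(y) = C1*exp(3*exp(-y)/2)


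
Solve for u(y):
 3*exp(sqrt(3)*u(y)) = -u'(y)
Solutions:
 u(y) = sqrt(3)*(2*log(1/(C1 + 3*y)) - log(3))/6


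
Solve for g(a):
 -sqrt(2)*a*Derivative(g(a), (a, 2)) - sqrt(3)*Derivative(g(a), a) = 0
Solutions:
 g(a) = C1 + C2*a^(1 - sqrt(6)/2)


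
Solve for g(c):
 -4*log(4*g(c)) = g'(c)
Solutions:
 Integral(1/(log(_y) + 2*log(2)), (_y, g(c)))/4 = C1 - c


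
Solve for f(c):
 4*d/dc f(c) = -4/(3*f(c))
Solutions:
 f(c) = -sqrt(C1 - 6*c)/3
 f(c) = sqrt(C1 - 6*c)/3


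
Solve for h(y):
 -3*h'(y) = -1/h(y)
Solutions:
 h(y) = -sqrt(C1 + 6*y)/3
 h(y) = sqrt(C1 + 6*y)/3


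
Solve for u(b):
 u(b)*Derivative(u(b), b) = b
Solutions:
 u(b) = -sqrt(C1 + b^2)
 u(b) = sqrt(C1 + b^2)


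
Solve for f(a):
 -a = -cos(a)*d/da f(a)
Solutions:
 f(a) = C1 + Integral(a/cos(a), a)


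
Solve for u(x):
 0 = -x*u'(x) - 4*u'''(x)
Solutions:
 u(x) = C1 + Integral(C2*airyai(-2^(1/3)*x/2) + C3*airybi(-2^(1/3)*x/2), x)


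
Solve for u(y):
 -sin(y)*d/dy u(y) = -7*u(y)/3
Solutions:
 u(y) = C1*(cos(y) - 1)^(7/6)/(cos(y) + 1)^(7/6)


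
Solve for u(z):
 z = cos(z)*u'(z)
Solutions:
 u(z) = C1 + Integral(z/cos(z), z)


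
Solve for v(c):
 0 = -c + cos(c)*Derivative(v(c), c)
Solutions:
 v(c) = C1 + Integral(c/cos(c), c)


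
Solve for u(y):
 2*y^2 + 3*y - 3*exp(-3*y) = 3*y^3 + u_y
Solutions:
 u(y) = C1 - 3*y^4/4 + 2*y^3/3 + 3*y^2/2 + exp(-3*y)


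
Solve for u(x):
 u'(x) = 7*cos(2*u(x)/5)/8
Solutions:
 -7*x/8 - 5*log(sin(2*u(x)/5) - 1)/4 + 5*log(sin(2*u(x)/5) + 1)/4 = C1


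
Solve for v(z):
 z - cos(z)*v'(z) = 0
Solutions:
 v(z) = C1 + Integral(z/cos(z), z)


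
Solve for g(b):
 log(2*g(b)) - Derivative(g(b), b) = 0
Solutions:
 -Integral(1/(log(_y) + log(2)), (_y, g(b))) = C1 - b


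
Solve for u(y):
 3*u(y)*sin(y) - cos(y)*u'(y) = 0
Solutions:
 u(y) = C1/cos(y)^3


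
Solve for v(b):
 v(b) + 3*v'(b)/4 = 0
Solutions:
 v(b) = C1*exp(-4*b/3)


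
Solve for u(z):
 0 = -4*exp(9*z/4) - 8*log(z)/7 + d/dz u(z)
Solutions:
 u(z) = C1 + 8*z*log(z)/7 - 8*z/7 + 16*exp(9*z/4)/9


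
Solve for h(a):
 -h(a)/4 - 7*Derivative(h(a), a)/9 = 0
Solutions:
 h(a) = C1*exp(-9*a/28)


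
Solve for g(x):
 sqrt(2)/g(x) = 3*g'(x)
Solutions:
 g(x) = -sqrt(C1 + 6*sqrt(2)*x)/3
 g(x) = sqrt(C1 + 6*sqrt(2)*x)/3


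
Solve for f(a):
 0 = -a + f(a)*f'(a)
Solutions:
 f(a) = -sqrt(C1 + a^2)
 f(a) = sqrt(C1 + a^2)


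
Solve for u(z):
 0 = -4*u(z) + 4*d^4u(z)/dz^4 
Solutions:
 u(z) = C1*exp(-z) + C2*exp(z) + C3*sin(z) + C4*cos(z)


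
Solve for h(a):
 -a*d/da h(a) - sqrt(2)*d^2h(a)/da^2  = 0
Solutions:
 h(a) = C1 + C2*erf(2^(1/4)*a/2)


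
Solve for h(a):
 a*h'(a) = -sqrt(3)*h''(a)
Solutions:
 h(a) = C1 + C2*erf(sqrt(2)*3^(3/4)*a/6)


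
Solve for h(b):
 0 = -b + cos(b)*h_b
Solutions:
 h(b) = C1 + Integral(b/cos(b), b)


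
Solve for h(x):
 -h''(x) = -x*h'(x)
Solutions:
 h(x) = C1 + C2*erfi(sqrt(2)*x/2)


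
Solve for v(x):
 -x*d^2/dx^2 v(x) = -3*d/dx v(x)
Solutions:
 v(x) = C1 + C2*x^4


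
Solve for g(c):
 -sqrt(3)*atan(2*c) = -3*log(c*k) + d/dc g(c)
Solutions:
 g(c) = C1 + 3*c*log(c*k) - 3*c - sqrt(3)*(c*atan(2*c) - log(4*c^2 + 1)/4)


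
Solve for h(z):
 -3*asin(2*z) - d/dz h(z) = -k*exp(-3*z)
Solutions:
 h(z) = C1 - k*exp(-3*z)/3 - 3*z*asin(2*z) - 3*sqrt(1 - 4*z^2)/2


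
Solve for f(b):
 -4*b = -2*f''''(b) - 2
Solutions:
 f(b) = C1 + C2*b + C3*b^2 + C4*b^3 + b^5/60 - b^4/24


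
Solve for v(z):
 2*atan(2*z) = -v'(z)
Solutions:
 v(z) = C1 - 2*z*atan(2*z) + log(4*z^2 + 1)/2


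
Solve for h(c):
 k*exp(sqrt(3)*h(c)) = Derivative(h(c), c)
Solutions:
 h(c) = sqrt(3)*(2*log(-1/(C1 + c*k)) - log(3))/6


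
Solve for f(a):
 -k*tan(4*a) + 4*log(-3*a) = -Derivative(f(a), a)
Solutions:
 f(a) = C1 - 4*a*log(-a) - 4*a*log(3) + 4*a - k*log(cos(4*a))/4


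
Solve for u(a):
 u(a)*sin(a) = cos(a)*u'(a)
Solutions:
 u(a) = C1/cos(a)


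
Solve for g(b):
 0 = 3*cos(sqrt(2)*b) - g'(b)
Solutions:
 g(b) = C1 + 3*sqrt(2)*sin(sqrt(2)*b)/2


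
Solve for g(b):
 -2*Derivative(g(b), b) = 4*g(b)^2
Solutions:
 g(b) = 1/(C1 + 2*b)


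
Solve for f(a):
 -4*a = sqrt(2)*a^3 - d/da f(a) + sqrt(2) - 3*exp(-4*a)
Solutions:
 f(a) = C1 + sqrt(2)*a^4/4 + 2*a^2 + sqrt(2)*a + 3*exp(-4*a)/4


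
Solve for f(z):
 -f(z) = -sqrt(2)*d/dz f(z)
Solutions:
 f(z) = C1*exp(sqrt(2)*z/2)


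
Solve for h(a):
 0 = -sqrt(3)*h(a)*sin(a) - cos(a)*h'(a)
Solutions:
 h(a) = C1*cos(a)^(sqrt(3))


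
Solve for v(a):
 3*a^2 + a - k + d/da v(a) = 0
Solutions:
 v(a) = C1 - a^3 - a^2/2 + a*k


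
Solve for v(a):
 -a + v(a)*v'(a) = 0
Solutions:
 v(a) = -sqrt(C1 + a^2)
 v(a) = sqrt(C1 + a^2)


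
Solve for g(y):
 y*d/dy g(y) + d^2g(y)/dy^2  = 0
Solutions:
 g(y) = C1 + C2*erf(sqrt(2)*y/2)


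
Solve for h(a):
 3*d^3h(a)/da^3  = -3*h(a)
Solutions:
 h(a) = C3*exp(-a) + (C1*sin(sqrt(3)*a/2) + C2*cos(sqrt(3)*a/2))*exp(a/2)


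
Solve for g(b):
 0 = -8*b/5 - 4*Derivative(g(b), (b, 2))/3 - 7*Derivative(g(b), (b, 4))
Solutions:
 g(b) = C1 + C2*b + C3*sin(2*sqrt(21)*b/21) + C4*cos(2*sqrt(21)*b/21) - b^3/5


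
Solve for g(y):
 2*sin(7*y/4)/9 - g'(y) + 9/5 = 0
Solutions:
 g(y) = C1 + 9*y/5 - 8*cos(7*y/4)/63


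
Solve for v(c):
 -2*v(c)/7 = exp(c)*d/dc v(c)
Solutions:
 v(c) = C1*exp(2*exp(-c)/7)


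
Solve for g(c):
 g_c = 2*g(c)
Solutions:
 g(c) = C1*exp(2*c)


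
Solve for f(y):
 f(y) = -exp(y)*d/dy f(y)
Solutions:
 f(y) = C1*exp(exp(-y))


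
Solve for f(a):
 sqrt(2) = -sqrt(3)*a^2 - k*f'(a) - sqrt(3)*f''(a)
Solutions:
 f(a) = C1 + C2*exp(-sqrt(3)*a*k/3) - sqrt(3)*a^3/(3*k) + 3*a^2/k^2 - sqrt(2)*a/k - 6*sqrt(3)*a/k^3


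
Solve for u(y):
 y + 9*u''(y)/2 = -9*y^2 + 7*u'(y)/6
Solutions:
 u(y) = C1 + C2*exp(7*y/27) + 18*y^3/7 + 1479*y^2/49 + 79866*y/343


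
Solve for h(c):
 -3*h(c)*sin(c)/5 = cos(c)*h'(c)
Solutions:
 h(c) = C1*cos(c)^(3/5)


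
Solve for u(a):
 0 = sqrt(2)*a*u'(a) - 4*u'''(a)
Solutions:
 u(a) = C1 + Integral(C2*airyai(sqrt(2)*a/2) + C3*airybi(sqrt(2)*a/2), a)


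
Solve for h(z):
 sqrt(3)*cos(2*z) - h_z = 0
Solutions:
 h(z) = C1 + sqrt(3)*sin(2*z)/2


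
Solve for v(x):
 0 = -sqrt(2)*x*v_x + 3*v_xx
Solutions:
 v(x) = C1 + C2*erfi(2^(3/4)*sqrt(3)*x/6)


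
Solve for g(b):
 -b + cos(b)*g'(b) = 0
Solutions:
 g(b) = C1 + Integral(b/cos(b), b)


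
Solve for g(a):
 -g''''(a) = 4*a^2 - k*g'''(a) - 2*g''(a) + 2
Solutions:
 g(a) = C1 + C2*a + C3*exp(a*(k - sqrt(k^2 + 8))/2) + C4*exp(a*(k + sqrt(k^2 + 8))/2) + a^4/6 - a^3*k/3 + a^2*(k^2 + 3)/2


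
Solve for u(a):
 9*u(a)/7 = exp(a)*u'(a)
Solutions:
 u(a) = C1*exp(-9*exp(-a)/7)


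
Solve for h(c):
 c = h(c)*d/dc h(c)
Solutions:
 h(c) = -sqrt(C1 + c^2)
 h(c) = sqrt(C1 + c^2)


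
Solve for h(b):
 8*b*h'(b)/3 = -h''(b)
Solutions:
 h(b) = C1 + C2*erf(2*sqrt(3)*b/3)


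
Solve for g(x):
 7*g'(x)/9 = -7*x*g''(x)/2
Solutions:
 g(x) = C1 + C2*x^(7/9)


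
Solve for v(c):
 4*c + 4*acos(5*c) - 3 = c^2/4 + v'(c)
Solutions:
 v(c) = C1 - c^3/12 + 2*c^2 + 4*c*acos(5*c) - 3*c - 4*sqrt(1 - 25*c^2)/5


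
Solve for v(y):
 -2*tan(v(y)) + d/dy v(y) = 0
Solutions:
 v(y) = pi - asin(C1*exp(2*y))
 v(y) = asin(C1*exp(2*y))


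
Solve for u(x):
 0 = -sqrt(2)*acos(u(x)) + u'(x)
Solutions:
 Integral(1/acos(_y), (_y, u(x))) = C1 + sqrt(2)*x


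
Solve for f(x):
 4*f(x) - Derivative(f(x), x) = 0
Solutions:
 f(x) = C1*exp(4*x)


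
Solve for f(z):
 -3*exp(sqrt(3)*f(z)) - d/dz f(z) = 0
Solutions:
 f(z) = sqrt(3)*(2*log(1/(C1 + 3*z)) - log(3))/6


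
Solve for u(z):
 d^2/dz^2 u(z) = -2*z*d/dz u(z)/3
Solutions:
 u(z) = C1 + C2*erf(sqrt(3)*z/3)


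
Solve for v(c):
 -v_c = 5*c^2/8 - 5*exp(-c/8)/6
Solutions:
 v(c) = C1 - 5*c^3/24 - 20*exp(-c/8)/3


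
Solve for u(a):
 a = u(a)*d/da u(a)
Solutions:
 u(a) = -sqrt(C1 + a^2)
 u(a) = sqrt(C1 + a^2)


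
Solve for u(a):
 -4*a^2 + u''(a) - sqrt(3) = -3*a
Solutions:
 u(a) = C1 + C2*a + a^4/3 - a^3/2 + sqrt(3)*a^2/2
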